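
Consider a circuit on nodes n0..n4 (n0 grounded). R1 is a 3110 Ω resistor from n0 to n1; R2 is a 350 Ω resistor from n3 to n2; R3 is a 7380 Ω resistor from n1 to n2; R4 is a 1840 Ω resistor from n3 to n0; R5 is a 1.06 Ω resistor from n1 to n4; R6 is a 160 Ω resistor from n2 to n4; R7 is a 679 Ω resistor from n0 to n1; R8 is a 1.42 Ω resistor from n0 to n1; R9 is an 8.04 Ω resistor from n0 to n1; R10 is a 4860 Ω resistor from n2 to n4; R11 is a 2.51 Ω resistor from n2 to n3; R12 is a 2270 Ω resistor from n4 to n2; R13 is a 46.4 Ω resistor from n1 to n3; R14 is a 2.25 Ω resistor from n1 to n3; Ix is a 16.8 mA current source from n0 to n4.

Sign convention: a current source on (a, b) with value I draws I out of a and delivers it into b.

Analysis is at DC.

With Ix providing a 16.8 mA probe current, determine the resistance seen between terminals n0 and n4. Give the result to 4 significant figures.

Apply KCL at each of the 4 non-ground nodes and solve the resulting linear system.
Node n1: branches {R1, R3, R5, R7, R8, R9, R13, R14} → V_1 = 0.02022
Node n2: branches {R2, R3, R6, R10, R11, R12} → V_2 = 0.02074
Node n3: branches {R2, R4, R11, R13, R14} → V_3 = 0.02045
Node n4: branches {R5, R6, R10, R12, Ix} → V_4 = 0.03790

R_eq = 2.256 Ω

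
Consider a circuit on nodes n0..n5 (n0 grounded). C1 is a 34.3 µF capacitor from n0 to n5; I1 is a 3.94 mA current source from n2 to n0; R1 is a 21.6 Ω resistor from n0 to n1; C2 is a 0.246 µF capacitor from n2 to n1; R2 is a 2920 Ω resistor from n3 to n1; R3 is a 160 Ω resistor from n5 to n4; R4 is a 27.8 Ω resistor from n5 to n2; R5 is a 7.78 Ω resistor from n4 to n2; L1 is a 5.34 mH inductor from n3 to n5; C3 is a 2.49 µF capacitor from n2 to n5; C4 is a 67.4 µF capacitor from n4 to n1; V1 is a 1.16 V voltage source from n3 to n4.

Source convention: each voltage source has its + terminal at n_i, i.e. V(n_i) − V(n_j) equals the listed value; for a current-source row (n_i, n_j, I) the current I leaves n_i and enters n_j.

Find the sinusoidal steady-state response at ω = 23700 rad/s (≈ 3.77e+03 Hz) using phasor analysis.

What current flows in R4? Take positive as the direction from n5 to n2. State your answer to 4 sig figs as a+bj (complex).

Element admittances at ω=23700 rad/s:
  Y(C1) = 0.000+0.8129j S between n0,n5
  I1: injects 0.00394 A into n0 (from n2)
  Y(R1) = 0.04630+0.000j S between n0,n1
  Y(C2) = 0.000+0.005830j S between n2,n1
  Y(R2) = 0.0003425+0.000j S between n3,n1
  Y(R3) = 0.006250+0.000j S between n5,n4
  Y(R4) = 0.03597+0.000j S between n5,n2
  Y(R5) = 0.1285+0.000j S between n4,n2
  Y(L1) = 0.000-0.007902j S between n3,n5
  Y(C3) = 0.000+0.05901j S between n2,n5
  Y(C4) = 0.000+1.597j S between n4,n1
  V1: constraint V(n3)−V(n4) = 1.16
Assemble and solve the 6×6 MNA system:
  V(n1)=-0.005890+0.1117j  V(n2)=0.0008287+0.08585j  V(n3)=1.157+0.1122j  V(n4)=-0.002677+0.1122j  V(n5)=-0.006362+0.004511j
  i(V1)=-0.001249+0.009195j

-0.0002586-0.002926j A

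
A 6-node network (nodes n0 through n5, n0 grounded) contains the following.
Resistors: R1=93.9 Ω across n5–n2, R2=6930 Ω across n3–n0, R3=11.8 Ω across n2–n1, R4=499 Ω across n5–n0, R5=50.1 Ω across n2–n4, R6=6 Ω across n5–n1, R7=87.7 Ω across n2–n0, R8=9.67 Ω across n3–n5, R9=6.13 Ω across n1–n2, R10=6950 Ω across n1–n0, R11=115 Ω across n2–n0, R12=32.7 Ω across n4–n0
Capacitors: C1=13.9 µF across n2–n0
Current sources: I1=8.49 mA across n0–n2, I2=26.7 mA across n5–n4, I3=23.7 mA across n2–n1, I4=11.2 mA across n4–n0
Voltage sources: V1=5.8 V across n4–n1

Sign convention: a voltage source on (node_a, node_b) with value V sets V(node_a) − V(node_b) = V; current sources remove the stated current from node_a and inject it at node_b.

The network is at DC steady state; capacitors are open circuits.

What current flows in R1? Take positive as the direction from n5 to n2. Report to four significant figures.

MNA unknowns: 5 node voltages V₁..V_5 plus 1 source current (V1)
R1: Y=0.01065 on G[5,2]
C1: Y=0.000 on G[2,0]
I1: z[0]−=0.00849, z[2]+=0.00849
R2: Y=0.0001443 on G[3,0]
R3: Y=0.08475 on G[2,1]
I2: z[5]−=0.0267, z[4]+=0.0267
R4: Y=0.002004 on G[5,0]
R5: Y=0.01996 on G[2,4]
R6: Y=0.1667 on G[5,1]
R7: Y=0.01140 on G[2,0]
R8: Y=0.1034 on G[3,5]
R9: Y=0.1631 on G[1,2]
I3: z[2]−=0.0237, z[1]+=0.0237
I4: z[4]−=0.0112, z[0]+=0.0112
R10: Y=0.0001439 on G[1,0]
R11: Y=0.008696 on G[2,0]
R12: Y=0.03058 on G[4,0]
V1: row V4−V1=5.8, i_V1 at 4,1
solve → V1=-3.616, V2=-3.038, V3=-3.682, V4=2.184, V5=-3.687
aux → i_V1=-0.1555

-0.006910 A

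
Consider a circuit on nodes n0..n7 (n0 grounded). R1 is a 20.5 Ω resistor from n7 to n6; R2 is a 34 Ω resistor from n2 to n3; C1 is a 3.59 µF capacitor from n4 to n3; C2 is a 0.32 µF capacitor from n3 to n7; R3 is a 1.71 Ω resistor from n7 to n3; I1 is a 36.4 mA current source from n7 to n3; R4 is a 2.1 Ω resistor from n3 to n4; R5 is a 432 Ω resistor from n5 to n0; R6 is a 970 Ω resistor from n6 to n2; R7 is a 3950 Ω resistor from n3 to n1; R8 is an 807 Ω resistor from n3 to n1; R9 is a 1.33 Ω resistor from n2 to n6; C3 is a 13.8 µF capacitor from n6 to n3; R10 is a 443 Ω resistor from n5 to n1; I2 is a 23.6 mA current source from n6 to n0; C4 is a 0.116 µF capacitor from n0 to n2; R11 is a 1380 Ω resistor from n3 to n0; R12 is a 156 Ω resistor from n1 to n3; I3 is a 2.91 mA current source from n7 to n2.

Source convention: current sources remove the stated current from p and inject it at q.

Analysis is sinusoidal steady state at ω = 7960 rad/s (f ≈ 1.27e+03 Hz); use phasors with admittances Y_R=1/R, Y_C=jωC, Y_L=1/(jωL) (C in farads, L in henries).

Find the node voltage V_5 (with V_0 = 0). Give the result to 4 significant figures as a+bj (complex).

-4.560+2.445j V

MNA unknowns: 7 node voltages V₁..V_7
R1: Y=0.04878+0.000j on G[7,6]
R2: Y=0.02941+0.000j on G[2,3]
C1: Y=0.000+0.02858j on G[4,3]
C2: Y=0.000+0.002547j on G[3,7]
R3: Y=0.5848+0.000j on G[7,3]
I1: z[7]−=0.0364, z[3]+=0.0364
R4: Y=0.4762+0.000j on G[3,4]
R5: Y=0.002315+0.000j on G[5,0]
R6: Y=0.001031+0.000j on G[6,2]
R7: Y=0.0002532+0.000j on G[3,1]
R8: Y=0.001239+0.000j on G[3,1]
R9: Y=0.7519+0.000j on G[2,6]
C3: Y=0.000+0.1098j on G[6,3]
R10: Y=0.002257+0.000j on G[5,1]
I2: z[6]−=0.0236, z[0]+=0.0236
C4: Y=0.000+0.0009234j on G[0,2]
R11: Y=0.0007246+0.000j on G[3,0]
R12: Y=0.006410+0.000j on G[1,3]
I3: z[7]−=0.00291, z[2]+=0.00291
solve → V1=-9.235+4.953j, V2=-10.58+5.832j, V3=-10.57+5.669j, V4=-10.57+5.669j, V5=-4.560+2.445j, V6=-10.59+5.826j, V7=-10.63+5.681j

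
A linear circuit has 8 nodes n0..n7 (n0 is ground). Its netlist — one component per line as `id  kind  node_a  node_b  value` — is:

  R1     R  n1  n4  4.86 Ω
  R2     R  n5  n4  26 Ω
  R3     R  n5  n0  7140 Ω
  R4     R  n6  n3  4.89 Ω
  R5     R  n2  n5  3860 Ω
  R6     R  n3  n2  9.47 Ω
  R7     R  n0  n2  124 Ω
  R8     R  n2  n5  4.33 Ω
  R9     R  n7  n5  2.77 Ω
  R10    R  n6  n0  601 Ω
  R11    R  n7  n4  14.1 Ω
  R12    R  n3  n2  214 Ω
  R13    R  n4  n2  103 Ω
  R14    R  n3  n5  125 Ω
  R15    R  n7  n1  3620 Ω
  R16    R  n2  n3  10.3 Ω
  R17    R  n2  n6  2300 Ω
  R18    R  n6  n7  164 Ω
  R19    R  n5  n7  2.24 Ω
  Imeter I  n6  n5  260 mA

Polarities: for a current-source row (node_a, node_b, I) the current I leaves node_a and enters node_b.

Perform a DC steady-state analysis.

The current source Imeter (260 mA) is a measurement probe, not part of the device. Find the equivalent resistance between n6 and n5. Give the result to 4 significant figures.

R_eq = 12.15 Ω

MNA unknowns: 7 node voltages V₁..V_7
R1: Y=0.2058 on G[1,4]
R2: Y=0.03846 on G[5,4]
R3: Y=0.0001401 on G[5,0]
R4: Y=0.2045 on G[6,3]
R5: Y=0.0002591 on G[2,5]
R6: Y=0.1056 on G[3,2]
R7: Y=0.008065 on G[0,2]
R8: Y=0.2309 on G[2,5]
R9: Y=0.3610 on G[7,5]
R10: Y=0.001664 on G[6,0]
R11: Y=0.07092 on G[7,4]
R12: Y=0.004673 on G[3,2]
R13: Y=0.009709 on G[4,2]
R14: Y=0.008000 on G[3,5]
R15: Y=0.0002762 on G[7,1]
R16: Y=0.09709 on G[2,3]
R17: Y=0.0004348 on G[2,6]
R18: Y=0.006098 on G[6,7]
R19: Y=0.4464 on G[5,7]
Imeter: z[6]−=0.26, z[5]+=0.26
solve → V1=1.205, V2=0.3616, V3=-0.7034, V4=1.204, V5=1.298, V6=-1.862, V7=1.269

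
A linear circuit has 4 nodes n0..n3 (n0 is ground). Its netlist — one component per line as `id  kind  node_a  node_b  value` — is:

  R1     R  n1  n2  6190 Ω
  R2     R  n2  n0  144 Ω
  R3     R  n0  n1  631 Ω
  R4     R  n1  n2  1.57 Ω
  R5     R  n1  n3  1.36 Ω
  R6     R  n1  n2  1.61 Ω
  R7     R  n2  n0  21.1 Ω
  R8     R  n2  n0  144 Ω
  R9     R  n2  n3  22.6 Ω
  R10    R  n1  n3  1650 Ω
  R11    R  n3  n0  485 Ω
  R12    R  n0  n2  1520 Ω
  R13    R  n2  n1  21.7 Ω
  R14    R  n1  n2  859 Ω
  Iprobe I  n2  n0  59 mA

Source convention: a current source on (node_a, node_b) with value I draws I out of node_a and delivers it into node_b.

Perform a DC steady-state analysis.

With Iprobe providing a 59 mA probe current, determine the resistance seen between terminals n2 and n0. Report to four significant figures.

Element admittances at DC:
  Y(R1) = 0.0001616 S between n1,n2
  Y(R2) = 0.006944 S between n2,n0
  Y(R3) = 0.001585 S between n0,n1
  Y(R4) = 0.6369 S between n1,n2
  Y(R5) = 0.7353 S between n1,n3
  Y(R6) = 0.6211 S between n1,n2
  Y(R7) = 0.04739 S between n2,n0
  Y(R8) = 0.006944 S between n2,n0
  Y(R9) = 0.04425 S between n2,n3
  Y(R10) = 0.0006061 S between n1,n3
  Y(R11) = 0.002062 S between n3,n0
  Y(R12) = 0.0006579 S between n0,n2
  Y(R13) = 0.04608 S between n2,n1
  Y(R14) = 0.001164 S between n1,n2
  Iprobe: injects 0.059 A into n0 (from n2)
Assemble and solve the 3×3 MNA system:
  V(n1)=-0.8974  V(n2)=-0.8998  V(n3)=-0.8952

R_eq = 15.25 Ω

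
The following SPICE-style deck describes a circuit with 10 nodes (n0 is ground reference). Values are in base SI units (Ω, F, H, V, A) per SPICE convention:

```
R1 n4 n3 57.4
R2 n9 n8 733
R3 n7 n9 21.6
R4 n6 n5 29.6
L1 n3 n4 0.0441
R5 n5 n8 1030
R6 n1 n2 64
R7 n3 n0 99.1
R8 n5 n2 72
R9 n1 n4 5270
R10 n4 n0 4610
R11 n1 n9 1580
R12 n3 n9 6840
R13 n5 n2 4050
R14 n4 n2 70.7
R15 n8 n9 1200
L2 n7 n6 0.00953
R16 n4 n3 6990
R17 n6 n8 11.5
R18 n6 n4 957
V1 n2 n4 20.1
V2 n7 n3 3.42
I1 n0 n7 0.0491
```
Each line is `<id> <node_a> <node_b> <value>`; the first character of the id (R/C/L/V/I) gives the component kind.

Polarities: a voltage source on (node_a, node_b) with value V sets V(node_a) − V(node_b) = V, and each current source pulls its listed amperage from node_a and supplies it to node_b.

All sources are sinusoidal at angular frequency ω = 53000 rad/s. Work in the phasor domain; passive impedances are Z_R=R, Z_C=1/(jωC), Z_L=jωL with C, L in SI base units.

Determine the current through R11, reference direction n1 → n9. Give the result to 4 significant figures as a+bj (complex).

0.008408+0.0004400j A

MNA unknowns: 9 node voltages V₁..V_9 plus 2 source currents (V1, V2)
R1: Y=0.01742+0.000j on G[4,3]
R2: Y=0.001364+0.000j on G[9,8]
R3: Y=0.04630+0.000j on G[7,9]
R4: Y=0.03378+0.000j on G[6,5]
L1: Y=0.000-0.0004278j on G[3,4]
R5: Y=0.0009709+0.000j on G[5,8]
R6: Y=0.01562+0.000j on G[1,2]
R7: Y=0.01009+0.000j on G[3,0]
R8: Y=0.01389+0.000j on G[5,2]
R9: Y=0.0001898+0.000j on G[1,4]
R10: Y=0.0002169+0.000j on G[4,0]
R11: Y=0.0006329+0.000j on G[1,9]
R12: Y=0.0001462+0.000j on G[3,9]
R13: Y=0.0002469+0.000j on G[5,2]
R14: Y=0.01414+0.000j on G[4,2]
R15: Y=0.0008333+0.000j on G[8,9]
L2: Y=0.000-0.001980j on G[7,6]
R16: Y=0.0001431+0.000j on G[4,3]
R17: Y=0.08696+0.000j on G[6,8]
R18: Y=0.001045+0.000j on G[6,4]
V1: row V2−V4=20.1, i_V1 at 2,4
V2: row V7−V3=3.42, i_V2 at 7,3
I1: z[0]−=0.0491, z[7]+=0.0491
solve → V1=22.14+0.7874j, V2=22.91+0.8152j, V3=4.805-0.01752j, V4=2.810+0.8152j, V5=19.92+1.847j, V6=18.71+2.268j, V7=8.225-0.01752j, V8=18.48+2.210j, V9=8.851+0.09217j
aux → i_V1=-0.3387+0.01414j, i_V2=0.08260-0.01567j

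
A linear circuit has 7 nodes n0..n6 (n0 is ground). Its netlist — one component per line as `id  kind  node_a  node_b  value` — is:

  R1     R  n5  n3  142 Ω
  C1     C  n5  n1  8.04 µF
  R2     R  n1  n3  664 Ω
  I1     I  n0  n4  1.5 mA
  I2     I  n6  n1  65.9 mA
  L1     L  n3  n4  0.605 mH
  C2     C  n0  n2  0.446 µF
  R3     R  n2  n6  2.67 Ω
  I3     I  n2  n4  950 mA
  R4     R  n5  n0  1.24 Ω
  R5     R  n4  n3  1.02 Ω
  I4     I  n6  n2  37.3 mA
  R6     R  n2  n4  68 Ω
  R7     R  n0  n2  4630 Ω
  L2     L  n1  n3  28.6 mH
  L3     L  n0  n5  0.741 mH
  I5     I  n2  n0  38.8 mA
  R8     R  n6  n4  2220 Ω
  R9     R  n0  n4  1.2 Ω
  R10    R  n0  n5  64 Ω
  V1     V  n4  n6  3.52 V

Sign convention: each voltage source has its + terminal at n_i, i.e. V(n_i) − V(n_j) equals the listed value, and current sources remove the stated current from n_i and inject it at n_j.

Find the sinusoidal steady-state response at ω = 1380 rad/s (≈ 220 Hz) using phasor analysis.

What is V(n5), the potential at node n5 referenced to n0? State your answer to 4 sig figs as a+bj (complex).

Apply KCL at each of the 6 non-ground nodes and solve the resulting linear system.
Node n1: branches {C1, R2, I2, L2} → V_1 = 0.6387+4.677j
Node n2: branches {C2, R3, I3, I4, R6, R7, I5} → V_2 = -5.810+0.003911j
Node n3: branches {R1, R2, L1, R5, L2} → V_3 = 0.07054+0.05015j
Node n4: branches {I1, L1, I3, R5, R6, R8, R9, V1} → V_4 = 0.01852-0.005274j
Node n5: branches {R1, C1, R4, L3, R10} → V_5 = -0.03070-0.02683j
Node n6: branches {I2, R3, I4, R8, V1} → V_6 = -3.501-0.005274j
Source currents: i(V1)=0.9661-0.003440j

-0.03070-0.02683j V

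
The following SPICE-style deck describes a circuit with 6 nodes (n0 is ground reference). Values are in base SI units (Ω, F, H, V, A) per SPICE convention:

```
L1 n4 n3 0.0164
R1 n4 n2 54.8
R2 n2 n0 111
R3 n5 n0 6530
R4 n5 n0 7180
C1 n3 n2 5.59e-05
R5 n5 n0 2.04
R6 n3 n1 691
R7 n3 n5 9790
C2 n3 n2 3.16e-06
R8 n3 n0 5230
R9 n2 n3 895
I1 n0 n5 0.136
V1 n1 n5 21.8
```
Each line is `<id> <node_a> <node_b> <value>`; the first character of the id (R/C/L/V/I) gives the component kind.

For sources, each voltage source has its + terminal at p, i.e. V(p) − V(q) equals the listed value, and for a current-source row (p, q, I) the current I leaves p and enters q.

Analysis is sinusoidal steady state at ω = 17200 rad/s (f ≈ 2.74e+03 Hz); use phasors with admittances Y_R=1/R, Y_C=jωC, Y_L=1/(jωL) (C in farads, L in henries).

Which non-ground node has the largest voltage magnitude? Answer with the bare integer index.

1

MNA unknowns: 5 node voltages V₁..V_5 plus 1 source current (V1)
L1: Y=0.000-0.003545j on G[4,3]
R1: Y=0.01825+0.000j on G[4,2]
R2: Y=0.009009+0.000j on G[2,0]
R3: Y=0.0001531+0.000j on G[5,0]
R4: Y=0.0001393+0.000j on G[5,0]
C1: Y=0.000+0.9615j on G[3,2]
R5: Y=0.4902+0.000j on G[5,0]
R6: Y=0.001447+0.000j on G[3,1]
R7: Y=0.0001021+0.000j on G[3,5]
C2: Y=0.000+0.05435j on G[3,2]
R8: Y=0.0001912+0.000j on G[3,0]
R9: Y=0.001117+0.000j on G[2,3]
I1: z[0]−=0.136, z[5]+=0.136
V1: row V1−V5=21.8, i_V1 at 1,5
solve → V1=22.02-6.970e-05j, V2=2.967+0.004265j, V3=2.967-0.02214j, V4=2.962+0.003289j, V5=0.2216-6.970e-05j
aux → i_V1=-0.02758-3.193e-05j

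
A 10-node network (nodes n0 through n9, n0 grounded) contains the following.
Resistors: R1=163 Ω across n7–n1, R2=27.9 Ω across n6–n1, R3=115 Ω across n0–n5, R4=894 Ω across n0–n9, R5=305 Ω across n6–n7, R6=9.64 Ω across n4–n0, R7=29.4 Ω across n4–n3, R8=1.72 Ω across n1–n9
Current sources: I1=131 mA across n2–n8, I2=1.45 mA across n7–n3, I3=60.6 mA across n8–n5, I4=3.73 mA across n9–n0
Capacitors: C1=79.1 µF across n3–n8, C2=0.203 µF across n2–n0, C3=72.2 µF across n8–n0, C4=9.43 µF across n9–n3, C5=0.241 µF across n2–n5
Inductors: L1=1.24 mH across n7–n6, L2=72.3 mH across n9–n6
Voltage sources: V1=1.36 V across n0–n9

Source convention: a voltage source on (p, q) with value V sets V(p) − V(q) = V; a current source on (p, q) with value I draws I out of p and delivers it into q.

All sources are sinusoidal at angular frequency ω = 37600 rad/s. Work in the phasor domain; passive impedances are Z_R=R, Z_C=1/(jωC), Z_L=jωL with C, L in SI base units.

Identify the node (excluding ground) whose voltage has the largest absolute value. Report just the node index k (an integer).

Apply KCL at each of the 9 non-ground nodes and solve the resulting linear system.
Node n1: branches {R1, R2, R8} → V_1 = -1.362-2.164e-05j
Node n2: branches {I1, C2, C5} → V_2 = -0.5345+8.102j
Node n3: branches {C1, I2, C4, R7} → V_3 = -0.2715-0.02549j
Node n4: branches {R6, R7} → V_4 = -0.06704-0.006293j
Node n5: branches {R3, I3, C5} → V_5 = -0.9847+0.4691j
Node n6: branches {R2, L1, L2, R5} → V_6 = -1.394+0.006959j
Node n7: branches {R1, L1, I2, R5} → V_7 = -1.414-0.04286j
Node n8: branches {I1, C1, I3, C3} → V_8 = -0.1419-0.02570j
Node n9: branches {L2, R4, I4, C4, R8, V1} → V_9 = -1.360+0.000j
Source currents: i(V1)=-0.005378-0.3860j

2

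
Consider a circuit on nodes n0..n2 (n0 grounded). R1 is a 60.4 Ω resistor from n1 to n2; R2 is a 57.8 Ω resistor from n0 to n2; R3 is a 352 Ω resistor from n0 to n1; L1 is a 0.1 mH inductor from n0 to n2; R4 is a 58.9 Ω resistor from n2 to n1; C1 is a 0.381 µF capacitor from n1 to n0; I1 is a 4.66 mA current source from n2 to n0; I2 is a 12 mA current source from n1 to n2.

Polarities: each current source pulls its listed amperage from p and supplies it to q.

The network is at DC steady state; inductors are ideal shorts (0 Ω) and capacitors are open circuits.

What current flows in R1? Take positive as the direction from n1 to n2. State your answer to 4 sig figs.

-0.005462 A

MNA unknowns: 2 node voltages V₁..V_2 plus 1 source current (L1)
R1: Y=0.01656 on G[1,2]
R2: Y=0.01730 on G[0,2]
R3: Y=0.002841 on G[0,1]
L1: row V0−V2=0, i_L1 at 0,2
R4: Y=0.01698 on G[2,1]
C1: Y=0.000 on G[1,0]
I1: z[2]−=0.00466, z[0]+=0.00466
I2: z[1]−=0.012, z[2]+=0.012
solve → V1=-0.3299, V2=0.000
aux → i_L1=0.003723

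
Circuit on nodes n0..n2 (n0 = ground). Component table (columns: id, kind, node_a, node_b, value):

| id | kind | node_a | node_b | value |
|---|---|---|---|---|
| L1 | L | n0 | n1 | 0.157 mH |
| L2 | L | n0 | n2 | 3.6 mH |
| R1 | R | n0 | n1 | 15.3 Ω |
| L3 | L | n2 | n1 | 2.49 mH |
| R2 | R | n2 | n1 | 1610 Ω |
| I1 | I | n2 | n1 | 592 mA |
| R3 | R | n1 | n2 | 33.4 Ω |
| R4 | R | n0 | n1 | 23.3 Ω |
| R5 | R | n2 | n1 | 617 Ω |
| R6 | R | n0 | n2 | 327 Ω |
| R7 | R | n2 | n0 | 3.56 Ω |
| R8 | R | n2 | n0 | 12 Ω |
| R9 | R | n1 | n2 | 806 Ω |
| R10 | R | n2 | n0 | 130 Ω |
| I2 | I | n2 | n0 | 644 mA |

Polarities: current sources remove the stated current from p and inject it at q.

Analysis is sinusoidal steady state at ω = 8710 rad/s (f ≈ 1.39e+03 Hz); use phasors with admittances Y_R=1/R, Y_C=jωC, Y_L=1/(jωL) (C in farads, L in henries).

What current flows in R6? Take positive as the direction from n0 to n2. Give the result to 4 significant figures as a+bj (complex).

0.008764+0.001507j A

MNA unknowns: 2 node voltages V₁..V_2
L1: Y=0.000-0.7313j on G[0,1]
L2: Y=0.000-0.03189j on G[0,2]
R1: Y=0.06536+0.000j on G[0,1]
L3: Y=0.000-0.04611j on G[2,1]
R2: Y=0.0006211+0.000j on G[2,1]
I1: z[2]−=0.592, z[1]+=0.592
R3: Y=0.02994+0.000j on G[1,2]
R4: Y=0.04292+0.000j on G[0,1]
R5: Y=0.001621+0.000j on G[2,1]
R6: Y=0.003058+0.000j on G[0,2]
R7: Y=0.2809+0.000j on G[2,0]
R8: Y=0.08333+0.000j on G[2,0]
R9: Y=0.001241+0.000j on G[1,2]
R10: Y=0.007692+0.000j on G[2,0]
I2: z[2]−=0.644, z[0]+=0.644
solve → V1=-0.03655+0.6157j, V2=-2.866-0.4928j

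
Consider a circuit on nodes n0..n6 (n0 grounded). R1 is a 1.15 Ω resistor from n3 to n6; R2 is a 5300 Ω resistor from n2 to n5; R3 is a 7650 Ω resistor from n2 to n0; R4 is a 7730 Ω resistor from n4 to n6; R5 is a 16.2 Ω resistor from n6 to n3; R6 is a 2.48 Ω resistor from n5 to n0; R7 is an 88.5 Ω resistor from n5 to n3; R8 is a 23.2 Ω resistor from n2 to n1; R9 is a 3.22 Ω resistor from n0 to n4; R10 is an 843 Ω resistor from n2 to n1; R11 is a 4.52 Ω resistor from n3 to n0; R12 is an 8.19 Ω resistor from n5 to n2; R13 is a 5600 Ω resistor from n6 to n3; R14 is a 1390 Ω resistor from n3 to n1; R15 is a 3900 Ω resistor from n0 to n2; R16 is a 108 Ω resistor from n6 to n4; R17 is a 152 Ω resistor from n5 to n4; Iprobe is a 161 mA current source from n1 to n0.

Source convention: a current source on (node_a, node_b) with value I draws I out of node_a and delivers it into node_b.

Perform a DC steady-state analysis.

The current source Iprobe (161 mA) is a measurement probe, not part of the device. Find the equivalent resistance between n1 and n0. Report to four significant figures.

MNA unknowns: 6 node voltages V₁..V_6
R1: Y=0.8696 on G[3,6]
R2: Y=0.0001887 on G[2,5]
R3: Y=0.0001307 on G[2,0]
R4: Y=0.0001294 on G[4,6]
R5: Y=0.06173 on G[6,3]
R6: Y=0.4032 on G[5,0]
R7: Y=0.01130 on G[5,3]
R8: Y=0.04310 on G[2,1]
R9: Y=0.3106 on G[0,4]
R10: Y=0.001186 on G[2,1]
R11: Y=0.2212 on G[3,0]
R12: Y=0.1221 on G[5,2]
R13: Y=0.0001786 on G[6,3]
R14: Y=0.0007194 on G[3,1]
R15: Y=0.0002564 on G[0,2]
R16: Y=0.009259 on G[6,4]
R17: Y=0.006579 on G[5,4]
Iprobe: z[1]−=0.161, z[0]+=0.161
solve → V1=-5.205, V2=-1.654, V3=-0.03314, V4=-0.008461, V5=-0.3730, V6=-0.03289

R_eq = 32.33 Ω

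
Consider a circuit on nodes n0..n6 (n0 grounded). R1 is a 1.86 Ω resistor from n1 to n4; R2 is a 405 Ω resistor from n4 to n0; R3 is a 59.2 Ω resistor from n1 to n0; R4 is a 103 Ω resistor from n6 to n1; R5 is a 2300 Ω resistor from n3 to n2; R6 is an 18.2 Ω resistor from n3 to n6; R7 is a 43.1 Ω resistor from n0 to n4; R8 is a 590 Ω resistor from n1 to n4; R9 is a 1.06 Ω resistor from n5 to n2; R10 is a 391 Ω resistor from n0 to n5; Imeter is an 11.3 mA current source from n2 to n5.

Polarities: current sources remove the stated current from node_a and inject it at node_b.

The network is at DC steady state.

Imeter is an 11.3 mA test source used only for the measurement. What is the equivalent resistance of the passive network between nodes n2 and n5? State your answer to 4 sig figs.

Element admittances at DC:
  Y(R1) = 0.5376 S between n1,n4
  Y(R2) = 0.002469 S between n4,n0
  Y(R3) = 0.01689 S between n1,n0
  Y(R4) = 0.009709 S between n6,n1
  Y(R5) = 0.0004348 S between n3,n2
  Y(R6) = 0.05495 S between n3,n6
  Y(R7) = 0.02320 S between n0,n4
  Y(R8) = 0.001695 S between n1,n4
  Y(R9) = 0.9434 S between n5,n2
  Y(R10) = 0.002558 S between n0,n5
  Imeter: injects 0.0113 A into n5 (from n2)
Assemble and solve the 6×6 MNA system:
  V(n1)=-0.0001020  V(n2)=-0.01032  V(n3)=-0.0006136  V(n4)=-9.734e-05  V(n5)=0.001651  V(n6)=-0.0005368

R_eq = 1.060 Ω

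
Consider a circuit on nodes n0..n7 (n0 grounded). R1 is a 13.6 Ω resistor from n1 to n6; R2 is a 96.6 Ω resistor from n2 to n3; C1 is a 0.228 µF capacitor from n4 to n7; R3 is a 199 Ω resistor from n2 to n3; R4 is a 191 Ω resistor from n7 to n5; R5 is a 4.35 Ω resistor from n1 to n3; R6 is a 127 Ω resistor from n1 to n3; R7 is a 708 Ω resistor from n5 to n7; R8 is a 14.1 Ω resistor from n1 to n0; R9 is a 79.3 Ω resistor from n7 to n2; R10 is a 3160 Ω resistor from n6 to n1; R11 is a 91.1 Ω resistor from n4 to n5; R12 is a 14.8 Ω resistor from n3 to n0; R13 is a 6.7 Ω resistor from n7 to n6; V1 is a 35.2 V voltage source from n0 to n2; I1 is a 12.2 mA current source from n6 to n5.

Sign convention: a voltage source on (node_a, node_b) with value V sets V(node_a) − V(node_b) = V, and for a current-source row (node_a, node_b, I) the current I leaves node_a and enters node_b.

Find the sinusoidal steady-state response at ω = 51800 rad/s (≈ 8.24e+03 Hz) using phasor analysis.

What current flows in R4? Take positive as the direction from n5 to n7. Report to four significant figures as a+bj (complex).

Apply KCL at each of the 7 non-ground nodes and solve the resulting linear system.
Node n1: branches {R1, R5, R6, R8, R10} → V_1 = -5.305+0.000j
Node n2: branches {R2, R3, R9, V1} → V_2 = -35.20+0.000j
Node n3: branches {R2, R3, R5, R6, R12} → V_3 = -5.621+0.000j
Node n4: branches {C1, R11} → V_4 = -11.12-0.5729j
Node n5: branches {R4, R7, R11, I1} → V_5 = -10.50-0.3568j
Node n6: branches {R1, R10, R13, I1} → V_6 = -9.383+0.000j
Node n7: branches {C1, R4, R7, R9, R13} → V_7 = -11.32+0.000j
Source currents: i(V1)=-0.7560+0.000j

0.004279-0.001868j A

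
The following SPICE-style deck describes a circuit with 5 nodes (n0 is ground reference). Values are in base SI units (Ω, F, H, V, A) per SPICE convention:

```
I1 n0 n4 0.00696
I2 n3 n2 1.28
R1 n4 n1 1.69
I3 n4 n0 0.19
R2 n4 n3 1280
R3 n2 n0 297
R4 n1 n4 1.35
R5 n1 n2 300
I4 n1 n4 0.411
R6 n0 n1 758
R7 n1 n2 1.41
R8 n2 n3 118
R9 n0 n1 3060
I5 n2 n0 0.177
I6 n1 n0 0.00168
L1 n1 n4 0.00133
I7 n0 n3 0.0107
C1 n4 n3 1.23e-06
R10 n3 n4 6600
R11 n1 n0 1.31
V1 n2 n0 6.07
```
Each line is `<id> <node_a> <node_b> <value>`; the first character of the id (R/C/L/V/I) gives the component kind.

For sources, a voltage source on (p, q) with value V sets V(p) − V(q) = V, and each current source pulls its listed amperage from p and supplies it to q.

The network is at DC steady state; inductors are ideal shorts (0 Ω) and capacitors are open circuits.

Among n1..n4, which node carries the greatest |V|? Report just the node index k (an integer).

3

MNA unknowns: 4 node voltages V₁..V_4 plus 2 source currents (L1, V1)
I1: z[0]−=0.00696, z[4]+=0.00696
I2: z[3]−=1.28, z[2]+=1.28
R1: Y=0.5917 on G[4,1]
I3: z[4]−=0.19, z[0]+=0.19
R2: Y=0.0007813 on G[4,3]
R3: Y=0.003367 on G[2,0]
R4: Y=0.7407 on G[1,4]
R5: Y=0.003333 on G[1,2]
I4: z[1]−=0.411, z[4]+=0.411
R6: Y=0.001319 on G[0,1]
R7: Y=0.7092 on G[1,2]
R8: Y=0.008475 on G[2,3]
R9: Y=0.0003268 on G[0,1]
I5: z[2]−=0.177, z[0]+=0.177
I6: z[1]−=0.00168, z[0]+=0.00168
L1: row V1−V4=0, i_L1 at 1,4
I7: z[0]−=0.0107, z[3]+=0.0107
C1: Y=0.000 on G[4,3]
R10: Y=0.0001515 on G[3,4]
R11: Y=0.7634 on G[1,0]
V1: row V2−V0=6.07, i_V1 at 2,0
solve → V1=2.719, V2=6.070, V3=-129.2, V4=2.719
aux → i_L1=-0.1049, i_V1=-2.451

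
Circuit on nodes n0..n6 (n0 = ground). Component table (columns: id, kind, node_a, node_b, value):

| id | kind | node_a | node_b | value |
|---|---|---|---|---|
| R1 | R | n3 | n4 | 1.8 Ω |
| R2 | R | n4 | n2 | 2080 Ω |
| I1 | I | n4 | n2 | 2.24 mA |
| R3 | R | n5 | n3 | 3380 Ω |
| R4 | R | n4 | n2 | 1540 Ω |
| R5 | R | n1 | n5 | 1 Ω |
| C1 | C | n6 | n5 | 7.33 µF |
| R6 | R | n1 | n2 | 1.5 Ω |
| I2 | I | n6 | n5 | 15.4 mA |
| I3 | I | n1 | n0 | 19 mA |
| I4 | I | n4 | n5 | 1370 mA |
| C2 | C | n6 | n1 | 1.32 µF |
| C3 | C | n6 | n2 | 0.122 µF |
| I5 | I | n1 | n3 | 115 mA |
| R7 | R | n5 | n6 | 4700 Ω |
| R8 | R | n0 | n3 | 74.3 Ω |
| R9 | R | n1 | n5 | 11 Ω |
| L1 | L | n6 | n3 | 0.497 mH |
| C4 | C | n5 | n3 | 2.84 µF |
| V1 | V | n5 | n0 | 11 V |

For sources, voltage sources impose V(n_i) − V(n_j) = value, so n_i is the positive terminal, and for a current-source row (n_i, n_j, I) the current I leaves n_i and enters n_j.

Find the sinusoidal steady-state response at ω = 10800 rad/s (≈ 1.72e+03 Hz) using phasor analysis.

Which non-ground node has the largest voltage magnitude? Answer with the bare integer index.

Element admittances at ω=10800 rad/s:
  Y(R1) = 0.5556+0.000j S between n3,n4
  Y(R2) = 0.0004808+0.000j S between n4,n2
  I1: injects 0.00224 A into n2 (from n4)
  Y(R3) = 0.0002959+0.000j S between n5,n3
  Y(R4) = 0.0006494+0.000j S between n4,n2
  Y(R5) = 1.000+0.000j S between n1,n5
  Y(C1) = 0.000+0.07916j S between n6,n5
  Y(R6) = 0.6667+0.000j S between n1,n2
  I2: injects 0.0154 A into n5 (from n6)
  I3: injects 0.019 A into n0 (from n1)
  I4: injects 1.37 A into n5 (from n4)
  Y(C2) = 0.000+0.01426j S between n6,n1
  Y(C3) = 0.000+0.001318j S between n6,n2
  I5: injects 0.115 A into n3 (from n1)
  Y(R7) = 0.0002128+0.000j S between n5,n6
  Y(R8) = 0.01346+0.000j S between n0,n3
  Y(R9) = 0.09091+0.000j S between n1,n5
  Y(L1) = 0.000-0.1863j S between n6,n3
  Y(C4) = 0.000+0.03067j S between n5,n3
  V1: constraint V(n5)−V(n0) = 11
Assemble and solve the 7×7 MNA system:
  V(n1)=10.69-0.002168j  V(n2)=10.67+0.007455j  V(n3)=10.51+6.384j  V(n4)=8.041+6.371j  V(n5)=11.00+0.000j  V(n6)=10.08+12.82j
  i(V1)=-0.1604-0.08592j

6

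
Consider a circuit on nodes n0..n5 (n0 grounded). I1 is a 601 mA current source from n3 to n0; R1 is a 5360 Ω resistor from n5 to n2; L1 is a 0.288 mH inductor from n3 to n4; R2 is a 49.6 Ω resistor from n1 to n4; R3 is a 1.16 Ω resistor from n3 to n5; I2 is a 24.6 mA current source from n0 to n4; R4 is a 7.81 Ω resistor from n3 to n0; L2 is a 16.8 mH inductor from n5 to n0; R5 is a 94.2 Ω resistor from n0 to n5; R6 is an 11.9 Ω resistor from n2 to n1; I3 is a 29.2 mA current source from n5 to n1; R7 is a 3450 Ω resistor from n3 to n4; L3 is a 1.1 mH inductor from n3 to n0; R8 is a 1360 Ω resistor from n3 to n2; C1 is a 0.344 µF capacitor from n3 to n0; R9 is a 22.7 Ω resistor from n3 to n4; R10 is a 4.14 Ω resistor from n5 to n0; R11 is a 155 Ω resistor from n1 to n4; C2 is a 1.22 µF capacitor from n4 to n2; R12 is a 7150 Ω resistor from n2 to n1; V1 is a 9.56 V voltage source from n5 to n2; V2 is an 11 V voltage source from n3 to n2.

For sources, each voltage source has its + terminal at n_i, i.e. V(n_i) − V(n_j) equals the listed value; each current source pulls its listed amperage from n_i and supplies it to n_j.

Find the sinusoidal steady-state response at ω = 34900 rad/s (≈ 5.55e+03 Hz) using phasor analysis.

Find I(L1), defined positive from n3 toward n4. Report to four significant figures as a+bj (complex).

0.5520+0.1926j A

Apply KCL at each of the 5 non-ground nodes and solve the resulting linear system.
Node n1: branches {R2, R6, I3, R11, R12} → V_1 = -8.189-1.362j
Node n2: branches {R1, R6, R8, C2, R12, V1, V2} → V_2 = -11.56-0.02965j
Node n3: branches {I1, L1, R3, R4, R7, L3, R8, C1, R9, V2} → V_3 = -0.5598-0.02965j
Node n4: branches {L1, R2, I2, R7, R9, R11, C2} → V_4 = 1.376-5.578j
Node n5: branches {R1, R3, L2, R5, I3, R10, V1} → V_5 = -2.000-0.02965j
Source currents: i(V1)=1.715+0.004065j, i(V2)=-2.245-0.4426j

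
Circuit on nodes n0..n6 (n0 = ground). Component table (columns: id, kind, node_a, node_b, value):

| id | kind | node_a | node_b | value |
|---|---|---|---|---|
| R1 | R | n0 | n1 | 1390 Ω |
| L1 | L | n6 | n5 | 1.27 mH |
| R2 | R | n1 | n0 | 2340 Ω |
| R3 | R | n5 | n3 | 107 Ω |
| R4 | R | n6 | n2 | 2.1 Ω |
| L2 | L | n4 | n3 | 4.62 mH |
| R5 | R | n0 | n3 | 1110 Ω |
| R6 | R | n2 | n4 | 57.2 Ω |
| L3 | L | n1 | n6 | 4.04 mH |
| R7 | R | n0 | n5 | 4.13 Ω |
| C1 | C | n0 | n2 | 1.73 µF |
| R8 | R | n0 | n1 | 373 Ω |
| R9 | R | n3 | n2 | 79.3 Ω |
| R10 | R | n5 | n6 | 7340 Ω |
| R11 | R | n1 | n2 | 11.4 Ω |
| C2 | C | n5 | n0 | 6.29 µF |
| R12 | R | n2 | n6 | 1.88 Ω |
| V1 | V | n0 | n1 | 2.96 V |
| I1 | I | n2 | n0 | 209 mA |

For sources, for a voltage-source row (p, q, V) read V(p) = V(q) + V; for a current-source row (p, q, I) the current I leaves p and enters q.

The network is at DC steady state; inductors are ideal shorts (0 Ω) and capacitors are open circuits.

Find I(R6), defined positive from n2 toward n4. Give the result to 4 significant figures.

Apply KCL at each of the 6 non-ground nodes and solve the resulting linear system.
Node n1: branches {R1, R2, L3, R8, R11, V1} → V_1 = -2.960
Node n2: branches {R4, R6, C1, R9, R11, R12, I1} → V_2 = -3.148
Node n3: branches {R3, L2, R5, R9} → V_3 = -3.034
Node n4: branches {L2, R6} → V_4 = -3.034
Node n5: branches {L1, R3, R7, R10, C2} → V_5 = -2.960
Node n6: branches {L1, R4, L3, R10, R12} → V_6 = -2.960
Source currents: i(L1)=-0.7160, i(L2)=-0.001989, i(L3)=-0.5269, i(V1)=-0.5218

-0.001989 A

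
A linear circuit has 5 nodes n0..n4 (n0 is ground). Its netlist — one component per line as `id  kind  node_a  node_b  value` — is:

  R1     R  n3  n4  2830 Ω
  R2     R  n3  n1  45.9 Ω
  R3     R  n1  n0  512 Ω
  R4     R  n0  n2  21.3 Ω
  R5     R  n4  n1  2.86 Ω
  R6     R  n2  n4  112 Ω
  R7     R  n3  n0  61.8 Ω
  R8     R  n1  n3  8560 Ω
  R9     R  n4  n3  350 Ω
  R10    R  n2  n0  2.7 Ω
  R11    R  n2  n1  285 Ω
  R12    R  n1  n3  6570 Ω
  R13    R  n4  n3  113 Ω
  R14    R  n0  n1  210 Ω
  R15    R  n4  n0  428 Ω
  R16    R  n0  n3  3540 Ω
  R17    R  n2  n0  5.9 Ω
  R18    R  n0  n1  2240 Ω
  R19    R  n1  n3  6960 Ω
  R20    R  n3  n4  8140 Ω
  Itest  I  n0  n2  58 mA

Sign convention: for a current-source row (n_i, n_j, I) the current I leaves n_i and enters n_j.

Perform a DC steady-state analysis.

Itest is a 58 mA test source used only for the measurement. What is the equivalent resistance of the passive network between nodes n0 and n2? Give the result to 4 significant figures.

R_eq = 1.682 Ω

Apply KCL at each of the 4 non-ground nodes and solve the resulting linear system.
Node n1: branches {R2, R3, R5, R8, R11, R12, R14, R18, R19} → V_1 = 0.03630
Node n2: branches {R4, R6, R10, R11, R17, Itest} → V_2 = 0.09755
Node n3: branches {R1, R2, R7, R8, R9, R12, R13, R16, R19, R20} → V_3 = 0.02475
Node n4: branches {R1, R5, R6, R9, R13, R15, R20} → V_4 = 0.03716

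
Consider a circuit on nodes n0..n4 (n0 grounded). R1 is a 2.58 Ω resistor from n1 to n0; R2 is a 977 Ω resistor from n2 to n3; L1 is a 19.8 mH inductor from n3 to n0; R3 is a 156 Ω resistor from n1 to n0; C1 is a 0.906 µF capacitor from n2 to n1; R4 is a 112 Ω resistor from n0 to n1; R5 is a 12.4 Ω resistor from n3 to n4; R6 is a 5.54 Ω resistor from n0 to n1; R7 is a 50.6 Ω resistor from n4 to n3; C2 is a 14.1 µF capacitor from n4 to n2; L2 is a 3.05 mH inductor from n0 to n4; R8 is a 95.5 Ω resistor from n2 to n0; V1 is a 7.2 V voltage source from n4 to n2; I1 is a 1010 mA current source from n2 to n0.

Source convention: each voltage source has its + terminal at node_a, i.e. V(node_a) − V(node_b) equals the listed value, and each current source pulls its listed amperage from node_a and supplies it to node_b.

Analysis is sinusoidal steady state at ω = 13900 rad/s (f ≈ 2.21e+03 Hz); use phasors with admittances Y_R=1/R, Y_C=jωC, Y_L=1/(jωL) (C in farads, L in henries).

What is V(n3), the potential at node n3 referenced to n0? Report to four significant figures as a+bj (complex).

MNA unknowns: 4 node voltages V₁..V_4 plus 1 source current (V1)
R1: Y=0.3876+0.000j on G[1,0]
R2: Y=0.001024+0.000j on G[2,3]
L1: Y=0.000-0.003633j on G[3,0]
R3: Y=0.006410+0.000j on G[1,0]
C1: Y=0.000+0.01259j on G[2,1]
R4: Y=0.008929+0.000j on G[0,1]
R5: Y=0.08065+0.000j on G[3,4]
R6: Y=0.1805+0.000j on G[0,1]
R7: Y=0.01976+0.000j on G[4,3]
C2: Y=0.000+0.1960j on G[4,2]
L2: Y=0.000-0.02359j on G[0,4]
R8: Y=0.01047+0.000j on G[2,0]
V1: row V4−V2=7.2, i_V1 at 4,2
I1: z[2]−=1.01, z[0]+=1.01
solve → V1=0.8028-0.9175j, V2=-41.70-38.11j, V3=-33.17-39.30j, V4=-34.50-38.11j
aux → i_V1=1.033-2.344j

-33.17-39.30j V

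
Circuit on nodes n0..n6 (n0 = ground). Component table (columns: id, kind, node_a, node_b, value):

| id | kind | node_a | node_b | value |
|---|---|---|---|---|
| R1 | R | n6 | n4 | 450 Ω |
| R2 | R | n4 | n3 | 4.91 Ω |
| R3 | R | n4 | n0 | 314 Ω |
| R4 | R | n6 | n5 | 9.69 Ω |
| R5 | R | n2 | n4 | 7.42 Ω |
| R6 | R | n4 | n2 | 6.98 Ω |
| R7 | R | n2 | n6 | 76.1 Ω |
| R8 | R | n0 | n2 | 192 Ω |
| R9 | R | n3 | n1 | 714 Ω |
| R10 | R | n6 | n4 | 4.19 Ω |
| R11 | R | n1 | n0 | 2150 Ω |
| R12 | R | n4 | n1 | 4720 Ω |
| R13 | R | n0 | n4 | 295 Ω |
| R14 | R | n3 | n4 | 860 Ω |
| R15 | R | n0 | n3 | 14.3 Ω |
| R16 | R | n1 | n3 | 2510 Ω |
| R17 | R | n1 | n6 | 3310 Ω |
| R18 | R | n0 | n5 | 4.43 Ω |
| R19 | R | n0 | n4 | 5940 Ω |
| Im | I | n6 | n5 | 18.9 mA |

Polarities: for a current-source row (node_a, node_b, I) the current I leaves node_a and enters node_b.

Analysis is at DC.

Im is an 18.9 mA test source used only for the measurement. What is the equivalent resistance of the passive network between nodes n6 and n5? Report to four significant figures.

MNA unknowns: 6 node voltages V₁..V_6
R1: Y=0.002222 on G[6,4]
R2: Y=0.2037 on G[4,3]
R3: Y=0.003185 on G[4,0]
R4: Y=0.1032 on G[6,5]
R5: Y=0.1348 on G[2,4]
R6: Y=0.1433 on G[4,2]
R7: Y=0.01314 on G[2,6]
R8: Y=0.005208 on G[0,2]
R9: Y=0.001401 on G[3,1]
R10: Y=0.2387 on G[6,4]
R11: Y=0.0004651 on G[1,0]
R12: Y=0.0002119 on G[4,1]
R13: Y=0.003390 on G[0,4]
R14: Y=0.001163 on G[3,4]
R15: Y=0.06993 on G[0,3]
R16: Y=0.0003984 on G[1,3]
R17: Y=0.0003021 on G[1,6]
R18: Y=0.2257 on G[0,5]
R19: Y=0.0001684 on G[0,4]
Im: z[6]−=0.0189, z[5]+=0.0189
solve → V1=-0.05890, V2=-0.08421, V3=-0.06315, V4=-0.08475, V5=0.02416, V6=-0.1061

R_eq = 6.894 Ω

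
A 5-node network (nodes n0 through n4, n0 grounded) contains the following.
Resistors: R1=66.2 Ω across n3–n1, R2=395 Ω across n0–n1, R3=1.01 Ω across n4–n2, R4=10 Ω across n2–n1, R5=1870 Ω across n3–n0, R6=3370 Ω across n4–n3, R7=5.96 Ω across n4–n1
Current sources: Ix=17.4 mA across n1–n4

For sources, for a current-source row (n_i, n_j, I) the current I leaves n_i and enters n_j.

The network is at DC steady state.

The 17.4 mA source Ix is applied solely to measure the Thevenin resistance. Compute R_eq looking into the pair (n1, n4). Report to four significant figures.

R_eq = 3.862 Ω

MNA unknowns: 4 node voltages V₁..V_4
R1: Y=0.01511 on G[3,1]
R2: Y=0.002532 on G[0,1]
R3: Y=0.9901 on G[4,2]
R4: Y=0.1000 on G[2,1]
R5: Y=0.0005348 on G[3,0]
R6: Y=0.0002967 on G[4,3]
R7: Y=0.1678 on G[4,1]
Ix: z[1]−=0.0174, z[4]+=0.0174
solve → V1=-0.0002195, V2=0.06082, V3=0.001039, V4=0.06699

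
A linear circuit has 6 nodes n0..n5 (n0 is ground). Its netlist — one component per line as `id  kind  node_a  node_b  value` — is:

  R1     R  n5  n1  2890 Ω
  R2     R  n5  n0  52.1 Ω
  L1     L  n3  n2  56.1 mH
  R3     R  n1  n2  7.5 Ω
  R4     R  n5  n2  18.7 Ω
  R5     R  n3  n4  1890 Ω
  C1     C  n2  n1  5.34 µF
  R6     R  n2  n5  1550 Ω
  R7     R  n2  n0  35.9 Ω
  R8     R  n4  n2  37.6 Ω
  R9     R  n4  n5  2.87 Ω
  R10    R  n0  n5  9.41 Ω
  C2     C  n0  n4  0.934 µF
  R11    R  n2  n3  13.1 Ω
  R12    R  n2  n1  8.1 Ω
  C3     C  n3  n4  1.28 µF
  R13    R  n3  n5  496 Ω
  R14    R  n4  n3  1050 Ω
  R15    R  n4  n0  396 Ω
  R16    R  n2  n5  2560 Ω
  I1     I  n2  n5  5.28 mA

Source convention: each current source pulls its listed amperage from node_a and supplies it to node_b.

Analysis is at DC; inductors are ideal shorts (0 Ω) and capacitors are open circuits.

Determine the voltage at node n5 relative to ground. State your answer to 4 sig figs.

0.008991 V

Element admittances at DC:
  Y(R1) = 0.0003460 S between n5,n1
  Y(R2) = 0.01919 S between n5,n0
  L1: short n3↔n2 (DC inductor)
  Y(R3) = 0.1333 S between n1,n2
  Y(R4) = 0.05348 S between n5,n2
  Y(R5) = 0.0005291 S between n3,n4
  Y(C1) = 0.000 S between n2,n1
  Y(R6) = 0.0006452 S between n2,n5
  Y(R7) = 0.02786 S between n2,n0
  Y(R8) = 0.02660 S between n4,n2
  Y(R9) = 0.3484 S between n4,n5
  Y(R10) = 0.1063 S between n0,n5
  Y(C2) = 0.000 S between n0,n4
  Y(R11) = 0.07634 S between n2,n3
  Y(R12) = 0.1235 S between n2,n1
  Y(C3) = 0.000 S between n3,n4
  Y(R13) = 0.002016 S between n3,n5
  Y(R14) = 0.0009524 S between n4,n3
  Y(R15) = 0.002525 S between n4,n0
  Y(R16) = 0.0003906 S between n2,n5
  I1: injects 0.00528 A into n5 (from n2)
Assemble and solve the 6×6 MNA system:
  V(n1)=-0.04090  V(n2)=-0.04097  V(n3)=-0.04097  V(n4)=0.005230  V(n5)=0.008991
  i(L1)=0.0001692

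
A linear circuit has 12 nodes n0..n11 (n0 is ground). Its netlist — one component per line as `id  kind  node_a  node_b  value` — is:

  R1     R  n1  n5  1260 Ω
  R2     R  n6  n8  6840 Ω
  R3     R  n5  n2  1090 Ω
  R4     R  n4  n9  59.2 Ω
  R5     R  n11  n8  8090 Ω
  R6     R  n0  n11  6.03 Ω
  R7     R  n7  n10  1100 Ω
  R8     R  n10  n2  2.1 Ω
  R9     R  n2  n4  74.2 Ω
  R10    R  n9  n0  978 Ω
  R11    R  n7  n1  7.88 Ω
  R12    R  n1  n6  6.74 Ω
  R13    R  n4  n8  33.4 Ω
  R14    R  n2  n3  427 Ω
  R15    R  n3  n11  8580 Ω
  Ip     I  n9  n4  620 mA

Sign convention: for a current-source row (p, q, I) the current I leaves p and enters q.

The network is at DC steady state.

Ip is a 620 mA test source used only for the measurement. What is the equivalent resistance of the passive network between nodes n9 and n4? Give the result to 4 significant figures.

R_eq = 58.54 Ω

Element admittances at DC:
  Y(R1) = 0.0007937 S between n1,n5
  Y(R2) = 0.0001462 S between n6,n8
  Y(R3) = 0.0009174 S between n5,n2
  Y(R4) = 0.01689 S between n4,n9
  Y(R5) = 0.0001236 S between n11,n8
  Y(R6) = 0.1658 S between n0,n11
  Y(R7) = 0.0009091 S between n7,n10
  Y(R8) = 0.4762 S between n10,n2
  Y(R9) = 0.01348 S between n2,n4
  Y(R10) = 0.001022 S between n9,n0
  Y(R11) = 0.1269 S between n7,n1
  Y(R12) = 0.1484 S between n1,n6
  Y(R13) = 0.02994 S between n4,n8
  Y(R14) = 0.002342 S between n2,n3
  Y(R15) = 0.0001166 S between n3,n11
  Ip: injects 0.62 A into n4 (from n9)
Assemble and solve the 11×11 MNA system:
  V(n1)=29.33  V(n2)=29.32  V(n3)=27.93  V(n4)=29.56  V(n5)=29.33  V(n6)=29.33  V(n7)=29.33  V(n8)=29.44  V(n9)=-6.734  V(n10)=29.32  V(n11)=0.04152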